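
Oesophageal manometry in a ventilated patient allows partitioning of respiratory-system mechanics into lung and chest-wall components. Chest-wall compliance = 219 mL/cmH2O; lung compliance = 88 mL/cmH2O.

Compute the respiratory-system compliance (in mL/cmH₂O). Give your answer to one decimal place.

62.8

Lung and chest wall are elastances in series: 1/Crs = 1/CL + 1/Ccw.
1/Crs = 1/88 + 1/219 = 0.01593.
Crs = 62.775 mL/cmH2O.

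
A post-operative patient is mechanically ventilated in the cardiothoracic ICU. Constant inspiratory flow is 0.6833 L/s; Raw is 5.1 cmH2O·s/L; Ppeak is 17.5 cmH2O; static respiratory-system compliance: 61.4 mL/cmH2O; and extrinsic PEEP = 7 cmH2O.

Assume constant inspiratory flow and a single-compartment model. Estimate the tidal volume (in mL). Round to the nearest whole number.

431

Equation of motion (constant flow): PIP = Vt/C + R·V̇ + PEEP.
Vt/C = PIP − R·V̇ − PEEP = 17.5 − 3.485 − 7 = 7.015 cmH2O.
Vt = C × 7.015 = 61.4 × 7.015 = 430.72 mL.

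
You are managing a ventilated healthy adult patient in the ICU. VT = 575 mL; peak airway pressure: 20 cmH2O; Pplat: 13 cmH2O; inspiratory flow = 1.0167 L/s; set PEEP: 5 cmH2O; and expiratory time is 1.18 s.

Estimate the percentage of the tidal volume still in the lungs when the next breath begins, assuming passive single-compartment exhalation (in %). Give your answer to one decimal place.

R = (PIP − Pplat)/V̇ = (20 − 13) / 1.0167 = 7.0/1.0167 = 6.885 cmH2O·s/L.
C = Vt/(Pplat − PEEP) = 575.0 / (13 − 5) = 575.0/8.0 = 71.875 mL/cmH2O.
τ = R × C = 6.885 × 0.07188 L/cmH2O = 0.4949 s.
Fraction remaining at end-expiration = e^(−Te/τ) = e^(−1.18/0.4949) = 0.09215 → 9.215%.

9.2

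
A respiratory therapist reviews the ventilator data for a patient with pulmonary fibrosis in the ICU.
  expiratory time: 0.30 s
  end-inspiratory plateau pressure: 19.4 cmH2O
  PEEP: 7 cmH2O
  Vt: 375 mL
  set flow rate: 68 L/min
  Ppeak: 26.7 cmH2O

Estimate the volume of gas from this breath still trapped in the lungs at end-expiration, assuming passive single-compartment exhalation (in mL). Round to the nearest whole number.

80

Flow: 68 L/min ÷ 60 = 1.1333 L/s.
R = (PIP − Pplat)/V̇ = (26.7 − 19.4) / 1.1333 = 7.3/1.1333 = 6.441 cmH2O·s/L.
C = Vt/(Pplat − PEEP) = 375.0 / (19.4 − 7) = 375.0/12.4 = 30.242 mL/cmH2O.
τ = R × C = 6.441 × 0.03024 L/cmH2O = 0.1948 s.
Fraction remaining = e^(−Te/τ) = e^(−0.30/0.1948) = 0.2144.
Trapped volume = 375.0 × 0.2144 = 80.4 mL.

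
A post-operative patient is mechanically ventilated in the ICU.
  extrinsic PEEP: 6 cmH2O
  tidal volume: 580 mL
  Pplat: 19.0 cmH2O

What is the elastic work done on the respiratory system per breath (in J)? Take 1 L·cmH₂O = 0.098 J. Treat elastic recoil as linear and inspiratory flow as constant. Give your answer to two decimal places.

Elastic work ≈ ½ × (Pplat − PEEP) × Vt = 0.5 × (19.0 − 6) × 0.580 L = 0.5 × 13.0 × 0.580 = 3.77 L·cmH2O.
× 0.098 J/(L·cmH2O) → 0.3695 J.

0.37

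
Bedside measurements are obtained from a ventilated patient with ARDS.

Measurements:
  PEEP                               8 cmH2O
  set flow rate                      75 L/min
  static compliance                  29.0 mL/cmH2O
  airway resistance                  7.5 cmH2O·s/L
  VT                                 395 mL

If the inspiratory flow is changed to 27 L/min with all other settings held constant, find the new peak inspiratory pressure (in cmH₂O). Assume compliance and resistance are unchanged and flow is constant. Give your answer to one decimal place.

Flow: 75 L/min ÷ 60 = 1.25 L/s.
New flow: 27 L/min ÷ 60 = 0.45 L/s.
PIP = Vt/C + R·V̇ + PEEP (constant-flow equation of motion).
Only the resistive term changes: ΔPIP = R × ΔV̇ = 7.5 × (0.45 − 1.25) = 7.5 × -0.8 = -6.0 cmH2O.
Original PIP = 395/29.0 + 7.5×1.25 + 8 = 30.996 cmH2O; new PIP = 30.996 + (-6.0) = 24.996 cmH2O.

25.0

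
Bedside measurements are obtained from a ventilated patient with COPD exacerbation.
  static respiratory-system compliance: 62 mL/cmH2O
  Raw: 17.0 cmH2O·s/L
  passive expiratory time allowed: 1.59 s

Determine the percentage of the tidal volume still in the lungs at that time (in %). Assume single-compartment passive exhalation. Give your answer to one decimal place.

τ = R × C = 17.0 × 62 mL/cmH2O = 17.0 × 0.062 L/cmH2O = 1.054 s.
Passive exhalation: V(t)/V₀ = e^(−t/τ) = e^(−1.59/1.054) = 0.2212.
Fraction remaining = 0.2212 → 22.12%.

22.1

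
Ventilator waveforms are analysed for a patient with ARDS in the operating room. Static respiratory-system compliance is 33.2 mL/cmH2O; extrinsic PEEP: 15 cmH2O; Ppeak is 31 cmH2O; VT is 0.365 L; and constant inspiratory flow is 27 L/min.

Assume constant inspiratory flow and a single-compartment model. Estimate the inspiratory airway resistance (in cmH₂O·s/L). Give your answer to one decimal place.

11.1

Flow: 27 L/min ÷ 60 = 0.45 L/s.
Equation of motion (constant flow): PIP = Vt/C + R·V̇ + PEEP.
R·V̇ = PIP − Vt/C − PEEP = 31 − 365/33.2 − 15 = 31 − 10.994 − 15 = 5.006 cmH2O.
R = 5.006 / 0.45 = 11.124 cmH2O·s/L.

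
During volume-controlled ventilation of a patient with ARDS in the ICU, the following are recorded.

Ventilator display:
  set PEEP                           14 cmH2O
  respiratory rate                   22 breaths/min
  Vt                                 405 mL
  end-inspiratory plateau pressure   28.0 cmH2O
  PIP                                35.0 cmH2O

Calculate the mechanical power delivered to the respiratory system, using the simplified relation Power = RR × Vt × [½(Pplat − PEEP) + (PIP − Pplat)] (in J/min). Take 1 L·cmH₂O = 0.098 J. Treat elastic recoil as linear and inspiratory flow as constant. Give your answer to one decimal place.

12.2

Per-breath work = Vt × [½(Pplat−PEEP) + (PIP−Pplat)] = 0.405 × [0.5×14.0 + 7.0] = 0.405 × 14.0 = 5.67 L·cmH2O.
Power = 22 × 5.67 = 124.74 L·cmH2O/min.
× 0.098 J/(L·cmH2O) → 12.225 J/min.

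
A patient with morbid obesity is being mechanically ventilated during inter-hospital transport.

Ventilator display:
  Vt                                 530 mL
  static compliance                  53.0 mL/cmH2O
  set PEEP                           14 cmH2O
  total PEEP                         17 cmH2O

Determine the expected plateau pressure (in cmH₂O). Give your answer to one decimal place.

End-expiratory occlusion gives total PEEP = 17 cmH2O (intrinsic PEEP = 17 − 14 = 3). Use total PEEP for the elastic gradient.
Pplat = PEEPtotal + Vt / Cstat = 17 + 530 / 53.0 = 17 + 10.0 = 27.0 cmH2O.

27.0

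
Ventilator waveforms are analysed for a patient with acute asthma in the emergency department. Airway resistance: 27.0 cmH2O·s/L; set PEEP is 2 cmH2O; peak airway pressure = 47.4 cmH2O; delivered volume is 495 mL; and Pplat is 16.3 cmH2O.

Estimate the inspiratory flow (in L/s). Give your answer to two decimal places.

1.15

flow = (PIP − Pplat) / Raw = 31.1 / 27.0 = 1.152 L/s.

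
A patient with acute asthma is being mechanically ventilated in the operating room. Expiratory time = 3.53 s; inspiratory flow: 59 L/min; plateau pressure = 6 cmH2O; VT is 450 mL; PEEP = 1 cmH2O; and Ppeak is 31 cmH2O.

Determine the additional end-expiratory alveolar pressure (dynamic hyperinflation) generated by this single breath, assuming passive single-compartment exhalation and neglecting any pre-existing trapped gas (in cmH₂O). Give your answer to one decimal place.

Flow: 59 L/min ÷ 60 = 0.9833 L/s.
R = (PIP − Pplat)/V̇ = (31 − 6) / 0.9833 = 25.0/0.9833 = 25.425 cmH2O·s/L.
C = Vt/(Pplat − PEEP) = 450.0 / (6 − 1) = 450.0/5.0 = 90.0 mL/cmH2O.
τ = R × C = 25.425 × 0.09 L/cmH2O = 2.288 s.
Fraction remaining = e^(−Te/τ) = e^(−3.53/2.288) = 0.2138; trapped volume = 450.0 × 0.2138 = 96.21 mL.
Additional alveolar pressure from trapping ≈ V_trapped / C = 96.21 / 90.0 = 1.069 cmH2O.

1.1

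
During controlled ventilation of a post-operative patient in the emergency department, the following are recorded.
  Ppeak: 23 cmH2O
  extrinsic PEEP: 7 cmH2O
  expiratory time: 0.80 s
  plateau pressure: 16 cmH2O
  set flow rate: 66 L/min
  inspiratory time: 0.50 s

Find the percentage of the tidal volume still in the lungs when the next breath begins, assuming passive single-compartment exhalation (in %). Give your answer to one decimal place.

Flow: 66 L/min ÷ 60 = 1.1 L/s.
Vt = flow × Ti = 1.1 L/s × 0.50 s × 1000 mL/L = 550.0 mL.
R = (PIP − Pplat)/V̇ = (23 − 16) / 1.1 = 7.0/1.1 = 6.364 cmH2O·s/L.
C = Vt/(Pplat − PEEP) = 550.0 / (16 − 7) = 550.0/9.0 = 61.111 mL/cmH2O.
τ = R × C = 6.364 × 0.06111 L/cmH2O = 0.3889 s.
Fraction remaining at end-expiration = e^(−Te/τ) = e^(−0.80/0.3889) = 0.1278 → 12.78%.

12.8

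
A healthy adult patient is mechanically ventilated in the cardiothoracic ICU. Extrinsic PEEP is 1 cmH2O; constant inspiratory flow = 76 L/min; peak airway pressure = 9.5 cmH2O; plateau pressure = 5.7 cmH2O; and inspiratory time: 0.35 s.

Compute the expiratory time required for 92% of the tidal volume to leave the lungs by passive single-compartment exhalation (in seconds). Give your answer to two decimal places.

Flow: 76 L/min ÷ 60 = 1.2667 L/s.
Vt = flow × Ti = 1.2667 L/s × 0.35 s × 1000 mL/L = 443.35 mL.
R = (PIP − Pplat)/V̇ = (9.5 − 5.7) / 1.2667 = 3.8/1.2667 = 3.0 cmH2O·s/L.
C = Vt/(Pplat − PEEP) = 443.35 / (5.7 − 1) = 443.35/4.7 = 94.33 mL/cmH2O.
τ = R × C = 3.0 × 0.09433 L/cmH2O = 0.283 s.
t = −τ·ln(1 − 0.92) = −0.283·ln(0.08) = 0.7148 s.

0.71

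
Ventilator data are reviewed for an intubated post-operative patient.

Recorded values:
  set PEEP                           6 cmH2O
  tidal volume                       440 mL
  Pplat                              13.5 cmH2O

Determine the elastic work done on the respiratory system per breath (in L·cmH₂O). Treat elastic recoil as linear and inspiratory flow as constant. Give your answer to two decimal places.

1.65

Elastic work ≈ ½ × (Pplat − PEEP) × Vt = 0.5 × (13.5 − 6) × 0.440 L = 0.5 × 7.5 × 0.440 = 1.65 L·cmH2O.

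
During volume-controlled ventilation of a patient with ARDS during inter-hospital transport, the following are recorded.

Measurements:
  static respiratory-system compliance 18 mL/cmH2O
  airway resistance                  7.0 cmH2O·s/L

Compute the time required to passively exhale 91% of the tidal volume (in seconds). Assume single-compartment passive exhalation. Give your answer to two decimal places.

0.30

τ = R × C = 7.0 × 18 mL/cmH2O = 7.0 × 0.018 L/cmH2O = 0.126 s.
Exhaled fraction f = 1 − e^(−t/τ) → t = −τ·ln(1 − f) = −0.126·ln(0.09) = 0.3034 s.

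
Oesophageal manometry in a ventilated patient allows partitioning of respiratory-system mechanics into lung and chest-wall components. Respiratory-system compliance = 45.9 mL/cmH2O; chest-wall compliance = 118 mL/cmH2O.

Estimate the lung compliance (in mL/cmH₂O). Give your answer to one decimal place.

75.1

1/CL = 1/Crs − 1/Ccw.
1/CL = 1/45.9 − 1/118 = 0.01331.
CL = 75.131 mL/cmH2O.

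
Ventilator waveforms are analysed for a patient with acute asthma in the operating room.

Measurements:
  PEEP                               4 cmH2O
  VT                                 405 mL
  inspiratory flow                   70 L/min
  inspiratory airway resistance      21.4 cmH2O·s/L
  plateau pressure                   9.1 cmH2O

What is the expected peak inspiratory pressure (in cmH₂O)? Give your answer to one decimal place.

34.1

Flow: 70 L/min ÷ 60 = 1.1667 L/s.
PIP = Pplat + Raw × flow = 9.1 + 21.4 × 1.1667 = 9.1 + 24.967 = 34.067 cmH2O.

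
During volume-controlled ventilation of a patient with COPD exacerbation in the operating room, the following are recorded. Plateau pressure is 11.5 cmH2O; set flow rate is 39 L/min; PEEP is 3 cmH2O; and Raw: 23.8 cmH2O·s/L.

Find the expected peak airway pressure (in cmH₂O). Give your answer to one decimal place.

Flow: 39 L/min ÷ 60 = 0.65 L/s.
PIP = Pplat + Raw × flow = 11.5 + 23.8 × 0.65 = 11.5 + 15.47 = 26.97 cmH2O.

27.0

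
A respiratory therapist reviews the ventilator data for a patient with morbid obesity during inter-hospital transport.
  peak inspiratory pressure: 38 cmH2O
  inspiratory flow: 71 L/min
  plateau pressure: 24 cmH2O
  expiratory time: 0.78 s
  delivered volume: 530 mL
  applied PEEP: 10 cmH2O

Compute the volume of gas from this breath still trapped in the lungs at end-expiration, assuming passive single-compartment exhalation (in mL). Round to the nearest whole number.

Flow: 71 L/min ÷ 60 = 1.1833 L/s.
R = (PIP − Pplat)/V̇ = (38 − 24) / 1.1833 = 14.0/1.1833 = 11.831 cmH2O·s/L.
C = Vt/(Pplat − PEEP) = 530.0 / (24 − 10) = 530.0/14.0 = 37.857 mL/cmH2O.
τ = R × C = 11.831 × 0.03786 L/cmH2O = 0.4479 s.
Fraction remaining = e^(−Te/τ) = e^(−0.78/0.4479) = 0.1753.
Trapped volume = 530.0 × 0.1753 = 92.909 mL.

93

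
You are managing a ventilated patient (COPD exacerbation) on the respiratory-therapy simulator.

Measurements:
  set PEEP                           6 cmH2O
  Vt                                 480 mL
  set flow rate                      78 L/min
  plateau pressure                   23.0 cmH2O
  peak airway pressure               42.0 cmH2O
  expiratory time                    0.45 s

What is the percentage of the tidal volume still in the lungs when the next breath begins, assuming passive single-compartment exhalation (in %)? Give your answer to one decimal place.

Flow: 78 L/min ÷ 60 = 1.3 L/s.
R = (PIP − Pplat)/V̇ = (42.0 − 23.0) / 1.3 = 19.0/1.3 = 14.615 cmH2O·s/L.
C = Vt/(Pplat − PEEP) = 480.0 / (23.0 − 6) = 480.0/17.0 = 28.235 mL/cmH2O.
τ = R × C = 14.615 × 0.02824 L/cmH2O = 0.4127 s.
Fraction remaining at end-expiration = e^(−Te/τ) = e^(−0.45/0.4127) = 0.3361 → 33.61%.

33.6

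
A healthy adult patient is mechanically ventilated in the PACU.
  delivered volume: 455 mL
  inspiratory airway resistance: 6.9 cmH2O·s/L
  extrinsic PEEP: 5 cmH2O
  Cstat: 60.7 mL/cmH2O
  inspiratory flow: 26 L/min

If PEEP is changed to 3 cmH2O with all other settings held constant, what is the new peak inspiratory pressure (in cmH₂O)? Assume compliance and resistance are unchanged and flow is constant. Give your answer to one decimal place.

13.5

Flow: 26 L/min ÷ 60 = 0.4333 L/s.
PIP = Vt/C + R·V̇ + PEEP (constant-flow equation of motion).
Only the baseline term changes: ΔPIP = ΔPEEP = 3 − 5 = -2.0 cmH2O.
Original PIP = 455/60.7 + 6.9×0.4333 + 5 = 15.486 cmH2O; new PIP = 15.486 + (-2.0) = 13.486 cmH2O.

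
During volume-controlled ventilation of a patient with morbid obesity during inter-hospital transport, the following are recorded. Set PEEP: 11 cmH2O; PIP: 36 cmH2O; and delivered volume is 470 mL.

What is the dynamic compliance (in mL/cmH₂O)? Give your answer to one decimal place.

Dynamic compliance = Vt / (PIP − PEEP) = 470 / (36 − 11) = 470 / 25.0 = 18.8 mL/cmH2O.

18.8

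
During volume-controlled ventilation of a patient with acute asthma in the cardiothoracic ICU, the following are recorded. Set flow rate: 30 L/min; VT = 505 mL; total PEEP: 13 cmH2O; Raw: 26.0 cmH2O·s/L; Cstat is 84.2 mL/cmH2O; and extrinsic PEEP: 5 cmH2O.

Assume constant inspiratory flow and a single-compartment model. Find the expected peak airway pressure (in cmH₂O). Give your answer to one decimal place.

32.0

Flow: 30 L/min ÷ 60 = 0.5 L/s.
Total PEEP = 13 cmH2O (set 5 + intrinsic 8); this is the baseline alveolar pressure.
Equation of motion (constant flow): PIP = Vt/C + R·V̇ + PEEP.
PIP = 505/84.2 + 26.0×0.5 + 13 = 5.998 + 13.0 + 13 = 31.998 cmH2O.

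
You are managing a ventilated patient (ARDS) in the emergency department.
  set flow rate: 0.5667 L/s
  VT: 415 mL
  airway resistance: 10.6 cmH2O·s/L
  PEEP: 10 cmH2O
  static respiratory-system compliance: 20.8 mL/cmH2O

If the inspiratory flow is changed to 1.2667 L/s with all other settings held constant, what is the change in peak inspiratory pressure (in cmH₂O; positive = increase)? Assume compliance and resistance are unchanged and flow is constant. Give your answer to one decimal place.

PIP = Vt/C + R·V̇ + PEEP (constant-flow equation of motion).
Only the resistive term changes: ΔPIP = R × ΔV̇ = 10.6 × (1.2667 − 0.5667) = 10.6 × 0.7 = 7.42 cmH2O.

7.4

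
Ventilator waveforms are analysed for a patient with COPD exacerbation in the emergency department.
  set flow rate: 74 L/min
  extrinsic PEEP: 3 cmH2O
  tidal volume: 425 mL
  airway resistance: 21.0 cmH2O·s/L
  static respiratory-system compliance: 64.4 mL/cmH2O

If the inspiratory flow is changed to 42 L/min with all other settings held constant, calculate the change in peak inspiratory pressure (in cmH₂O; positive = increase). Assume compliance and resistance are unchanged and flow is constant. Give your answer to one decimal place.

Flow: 74 L/min ÷ 60 = 1.2333 L/s.
New flow: 42 L/min ÷ 60 = 0.7 L/s.
PIP = Vt/C + R·V̇ + PEEP (constant-flow equation of motion).
Only the resistive term changes: ΔPIP = R × ΔV̇ = 21.0 × (0.7 − 1.2333) = 21.0 × -0.5333 = -11.199 cmH2O.

-11.2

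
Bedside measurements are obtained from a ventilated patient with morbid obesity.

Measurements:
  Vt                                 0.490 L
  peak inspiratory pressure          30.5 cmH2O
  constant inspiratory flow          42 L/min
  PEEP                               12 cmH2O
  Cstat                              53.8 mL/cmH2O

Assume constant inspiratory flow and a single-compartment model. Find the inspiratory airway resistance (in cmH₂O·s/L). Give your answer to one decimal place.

13.4

Flow: 42 L/min ÷ 60 = 0.7 L/s.
Equation of motion (constant flow): PIP = Vt/C + R·V̇ + PEEP.
R·V̇ = PIP − Vt/C − PEEP = 30.5 − 490/53.8 − 12 = 30.5 − 9.108 − 12 = 9.392 cmH2O.
R = 9.392 / 0.7 = 13.417 cmH2O·s/L.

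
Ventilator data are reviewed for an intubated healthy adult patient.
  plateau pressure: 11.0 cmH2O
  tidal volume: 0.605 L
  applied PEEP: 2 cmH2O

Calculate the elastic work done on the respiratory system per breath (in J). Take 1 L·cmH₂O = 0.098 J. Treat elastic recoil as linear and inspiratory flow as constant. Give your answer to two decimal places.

0.27

Elastic work ≈ ½ × (Pplat − PEEP) × Vt = 0.5 × (11.0 − 2) × 0.605 L = 0.5 × 9.0 × 0.605 = 2.723 L·cmH2O.
× 0.098 J/(L·cmH2O) → 0.2669 J.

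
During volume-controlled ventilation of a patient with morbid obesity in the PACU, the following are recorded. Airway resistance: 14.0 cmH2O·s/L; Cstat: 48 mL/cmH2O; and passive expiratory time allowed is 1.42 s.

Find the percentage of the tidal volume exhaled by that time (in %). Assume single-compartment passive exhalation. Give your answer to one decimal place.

87.9

τ = R × C = 14.0 × 48 mL/cmH2O = 14.0 × 0.048 L/cmH2O = 0.672 s.
Passive exhalation: V(t)/V₀ = e^(−t/τ) = e^(−1.42/0.672) = 0.1209.
Fraction exhaled = 1 − 0.1209 = 0.8791 → 87.91%.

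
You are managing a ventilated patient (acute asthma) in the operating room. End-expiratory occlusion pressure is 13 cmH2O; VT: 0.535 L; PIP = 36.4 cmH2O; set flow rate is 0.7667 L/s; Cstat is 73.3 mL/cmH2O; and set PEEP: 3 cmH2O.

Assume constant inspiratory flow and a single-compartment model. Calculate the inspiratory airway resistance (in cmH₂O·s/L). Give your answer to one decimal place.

21.0

Total PEEP = 13 cmH2O (set 3 + intrinsic 10); this is the baseline alveolar pressure.
Equation of motion (constant flow): PIP = Vt/C + R·V̇ + PEEP.
R·V̇ = PIP − Vt/C − PEEP = 36.4 − 535/73.3 − 13 = 36.4 − 7.299 − 13 = 16.101 cmH2O.
R = 16.101 / 0.7667 = 21.0 cmH2O·s/L.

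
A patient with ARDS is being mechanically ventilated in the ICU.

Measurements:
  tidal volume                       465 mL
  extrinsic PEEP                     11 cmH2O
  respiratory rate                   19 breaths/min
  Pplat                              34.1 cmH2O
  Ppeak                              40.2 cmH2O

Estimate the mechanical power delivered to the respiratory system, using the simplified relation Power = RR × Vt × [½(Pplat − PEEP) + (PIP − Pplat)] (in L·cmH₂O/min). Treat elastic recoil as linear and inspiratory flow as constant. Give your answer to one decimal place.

155.9

Per-breath work = Vt × [½(Pplat−PEEP) + (PIP−Pplat)] = 0.465 × [0.5×23.1 + 6.1] = 0.465 × 17.65 = 8.207 L·cmH2O.
Power = 19 × 8.207 = 155.93 L·cmH2O/min.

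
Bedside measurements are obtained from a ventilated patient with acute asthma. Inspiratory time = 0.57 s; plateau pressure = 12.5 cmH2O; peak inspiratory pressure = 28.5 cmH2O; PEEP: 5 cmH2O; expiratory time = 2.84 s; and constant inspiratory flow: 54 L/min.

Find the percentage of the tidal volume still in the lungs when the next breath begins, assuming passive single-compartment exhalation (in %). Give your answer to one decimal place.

Flow: 54 L/min ÷ 60 = 0.9 L/s.
Vt = flow × Ti = 0.9 L/s × 0.57 s × 1000 mL/L = 513.0 mL.
R = (PIP − Pplat)/V̇ = (28.5 − 12.5) / 0.9 = 16.0/0.9 = 17.778 cmH2O·s/L.
C = Vt/(Pplat − PEEP) = 513.0 / (12.5 − 5) = 513.0/7.5 = 68.4 mL/cmH2O.
τ = R × C = 17.778 × 0.0684 L/cmH2O = 1.216 s.
Fraction remaining at end-expiration = e^(−Te/τ) = e^(−2.84/1.216) = 0.09676 → 9.676%.

9.7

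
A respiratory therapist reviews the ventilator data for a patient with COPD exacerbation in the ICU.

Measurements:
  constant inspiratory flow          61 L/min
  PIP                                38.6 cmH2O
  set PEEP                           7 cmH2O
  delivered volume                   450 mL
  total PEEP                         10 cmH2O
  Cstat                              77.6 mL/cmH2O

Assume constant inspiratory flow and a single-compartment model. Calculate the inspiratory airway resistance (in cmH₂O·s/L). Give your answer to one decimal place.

Flow: 61 L/min ÷ 60 = 1.0167 L/s.
Total PEEP = 10 cmH2O (set 7 + intrinsic 3); this is the baseline alveolar pressure.
Equation of motion (constant flow): PIP = Vt/C + R·V̇ + PEEP.
R·V̇ = PIP − Vt/C − PEEP = 38.6 − 450/77.6 − 10 = 38.6 − 5.799 − 10 = 22.801 cmH2O.
R = 22.801 / 1.0167 = 22.426 cmH2O·s/L.

22.4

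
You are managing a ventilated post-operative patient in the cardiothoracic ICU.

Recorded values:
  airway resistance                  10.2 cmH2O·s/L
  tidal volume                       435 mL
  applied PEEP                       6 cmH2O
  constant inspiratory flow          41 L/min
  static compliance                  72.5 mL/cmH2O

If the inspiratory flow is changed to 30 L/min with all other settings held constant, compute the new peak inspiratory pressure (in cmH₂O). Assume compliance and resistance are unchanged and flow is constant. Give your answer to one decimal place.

Flow: 41 L/min ÷ 60 = 0.6833 L/s.
New flow: 30 L/min ÷ 60 = 0.5 L/s.
PIP = Vt/C + R·V̇ + PEEP (constant-flow equation of motion).
Only the resistive term changes: ΔPIP = R × ΔV̇ = 10.2 × (0.5 − 0.6833) = 10.2 × -0.1833 = -1.87 cmH2O.
Original PIP = 435/72.5 + 10.2×0.6833 + 6 = 18.97 cmH2O; new PIP = 18.97 + (-1.87) = 17.1 cmH2O.

17.1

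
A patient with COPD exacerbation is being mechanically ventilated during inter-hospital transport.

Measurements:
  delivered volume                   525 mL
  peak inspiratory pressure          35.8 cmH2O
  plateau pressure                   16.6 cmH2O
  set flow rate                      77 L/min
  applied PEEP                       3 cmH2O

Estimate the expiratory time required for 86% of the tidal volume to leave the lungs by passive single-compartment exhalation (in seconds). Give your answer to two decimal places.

Flow: 77 L/min ÷ 60 = 1.2833 L/s.
R = (PIP − Pplat)/V̇ = (35.8 − 16.6) / 1.2833 = 19.2/1.2833 = 14.961 cmH2O·s/L.
C = Vt/(Pplat − PEEP) = 525.0 / (16.6 − 3) = 525.0/13.6 = 38.603 mL/cmH2O.
τ = R × C = 14.961 × 0.0386 L/cmH2O = 0.5775 s.
t = −τ·ln(1 − 0.86) = −0.5775·ln(0.14) = 1.135 s.

1.14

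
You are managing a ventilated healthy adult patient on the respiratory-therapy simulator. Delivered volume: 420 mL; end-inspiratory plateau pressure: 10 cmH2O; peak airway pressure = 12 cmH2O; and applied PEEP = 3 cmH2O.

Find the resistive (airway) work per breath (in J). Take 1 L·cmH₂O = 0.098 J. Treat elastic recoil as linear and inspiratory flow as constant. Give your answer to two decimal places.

With constant inspiratory flow the resistive pressure is constant at PIP − Pplat = 12 − 10 = 2.0 cmH2O, so resistive work = 2.0 × 0.420 = 0.84 L·cmH2O.
× 0.098 J/(L·cmH2O) → 0.08232 J.

0.08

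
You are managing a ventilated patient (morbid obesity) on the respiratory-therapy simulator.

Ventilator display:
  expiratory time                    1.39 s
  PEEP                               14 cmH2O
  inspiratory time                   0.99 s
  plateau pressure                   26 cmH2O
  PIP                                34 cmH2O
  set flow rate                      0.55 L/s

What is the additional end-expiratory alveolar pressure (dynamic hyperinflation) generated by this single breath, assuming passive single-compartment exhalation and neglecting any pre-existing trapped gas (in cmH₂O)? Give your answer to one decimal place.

Vt = flow × Ti = 0.55 L/s × 0.99 s × 1000 mL/L = 544.5 mL.
R = (PIP − Pplat)/V̇ = (34 − 26) / 0.55 = 8.0/0.55 = 14.545 cmH2O·s/L.
C = Vt/(Pplat − PEEP) = 544.5 / (26 − 14) = 544.5/12.0 = 45.375 mL/cmH2O.
τ = R × C = 14.545 × 0.04538 L/cmH2O = 0.6601 s.
Fraction remaining = e^(−Te/τ) = e^(−1.39/0.6601) = 0.1218; trapped volume = 544.5 × 0.1218 = 66.32 mL.
Additional alveolar pressure from trapping ≈ V_trapped / C = 66.32 / 45.375 = 1.462 cmH2O.

1.5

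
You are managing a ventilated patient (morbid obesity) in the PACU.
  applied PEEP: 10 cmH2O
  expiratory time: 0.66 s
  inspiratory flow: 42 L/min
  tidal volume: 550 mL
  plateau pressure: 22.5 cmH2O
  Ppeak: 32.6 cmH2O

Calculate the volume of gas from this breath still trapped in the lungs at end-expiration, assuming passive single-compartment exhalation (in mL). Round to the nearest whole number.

Flow: 42 L/min ÷ 60 = 0.7 L/s.
R = (PIP − Pplat)/V̇ = (32.6 − 22.5) / 0.7 = 10.1/0.7 = 14.429 cmH2O·s/L.
C = Vt/(Pplat − PEEP) = 550.0 / (22.5 − 10) = 550.0/12.5 = 44.0 mL/cmH2O.
τ = R × C = 14.429 × 0.044 L/cmH2O = 0.6349 s.
Fraction remaining = e^(−Te/τ) = e^(−0.66/0.6349) = 0.3536.
Trapped volume = 550.0 × 0.3536 = 194.48 mL.

194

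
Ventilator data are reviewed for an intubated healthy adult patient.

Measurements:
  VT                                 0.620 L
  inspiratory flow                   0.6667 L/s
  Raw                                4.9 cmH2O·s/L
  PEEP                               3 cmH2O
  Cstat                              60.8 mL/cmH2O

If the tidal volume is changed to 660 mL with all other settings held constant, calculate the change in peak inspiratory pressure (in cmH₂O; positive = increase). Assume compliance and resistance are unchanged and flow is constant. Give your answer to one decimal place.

PIP = Vt/C + R·V̇ + PEEP (constant-flow equation of motion).
Only the elastic term changes: ΔPIP = ΔVt / C = (660 − 620) / 60.8 = 0.6579 cmH2O.

0.7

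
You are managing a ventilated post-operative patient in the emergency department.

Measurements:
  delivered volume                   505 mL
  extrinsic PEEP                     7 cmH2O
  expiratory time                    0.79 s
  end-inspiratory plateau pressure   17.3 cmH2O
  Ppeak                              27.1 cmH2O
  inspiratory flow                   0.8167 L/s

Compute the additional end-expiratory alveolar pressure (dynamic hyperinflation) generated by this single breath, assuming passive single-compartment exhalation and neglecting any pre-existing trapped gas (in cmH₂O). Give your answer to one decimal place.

2.7

R = (PIP − Pplat)/V̇ = (27.1 − 17.3) / 0.8167 = 9.8/0.8167 = 12.0 cmH2O·s/L.
C = Vt/(Pplat − PEEP) = 505.0 / (17.3 − 7) = 505.0/10.3 = 49.029 mL/cmH2O.
τ = R × C = 12.0 × 0.04903 L/cmH2O = 0.5884 s.
Fraction remaining = e^(−Te/τ) = e^(−0.79/0.5884) = 0.2612; trapped volume = 505.0 × 0.2612 = 131.91 mL.
Additional alveolar pressure from trapping ≈ V_trapped / C = 131.91 / 49.029 = 2.69 cmH2O.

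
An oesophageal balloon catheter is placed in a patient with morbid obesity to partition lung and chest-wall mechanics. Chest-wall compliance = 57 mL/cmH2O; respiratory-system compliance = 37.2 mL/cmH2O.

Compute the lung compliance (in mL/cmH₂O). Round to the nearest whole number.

107

1/CL = 1/Crs − 1/Ccw.
1/CL = 1/37.2 − 1/57 = 0.009338.
CL = 107.09 mL/cmH2O.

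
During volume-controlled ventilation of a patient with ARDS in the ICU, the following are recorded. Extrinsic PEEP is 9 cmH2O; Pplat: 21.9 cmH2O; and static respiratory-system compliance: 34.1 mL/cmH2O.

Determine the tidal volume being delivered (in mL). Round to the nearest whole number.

Vt = Cstat × (Pplat − PEEP) = 34.1 × (21.9 − 9) = 34.1 × 12.9 = 439.89 mL.

440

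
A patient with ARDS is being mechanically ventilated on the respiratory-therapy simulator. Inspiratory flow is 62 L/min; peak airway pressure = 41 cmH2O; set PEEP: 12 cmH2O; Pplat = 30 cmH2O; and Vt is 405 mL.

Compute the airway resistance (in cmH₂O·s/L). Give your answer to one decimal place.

Flow: 62 L/min ÷ 60 = 1.0333 L/s.
Raw = (PIP − Pplat) / flow = (41 − 30) / 1.0333 = 11.0 / 1.0333 = 10.646 cmH2O·s/L.

10.6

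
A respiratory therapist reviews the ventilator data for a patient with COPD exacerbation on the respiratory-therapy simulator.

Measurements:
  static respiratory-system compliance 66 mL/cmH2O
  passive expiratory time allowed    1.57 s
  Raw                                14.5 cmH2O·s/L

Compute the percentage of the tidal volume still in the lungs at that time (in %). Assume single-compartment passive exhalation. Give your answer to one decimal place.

τ = R × C = 14.5 × 66 mL/cmH2O = 14.5 × 0.066 L/cmH2O = 0.957 s.
Passive exhalation: V(t)/V₀ = e^(−t/τ) = e^(−1.57/0.957) = 0.1939.
Fraction remaining = 0.1939 → 19.39%.

19.4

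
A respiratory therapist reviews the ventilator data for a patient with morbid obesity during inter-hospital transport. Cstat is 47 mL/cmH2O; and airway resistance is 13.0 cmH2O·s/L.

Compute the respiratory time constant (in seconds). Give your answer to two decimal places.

0.61

τ = R × C = 13.0 × 47 mL/cmH2O = 13.0 × 0.047 L/cmH2O = 0.611 s.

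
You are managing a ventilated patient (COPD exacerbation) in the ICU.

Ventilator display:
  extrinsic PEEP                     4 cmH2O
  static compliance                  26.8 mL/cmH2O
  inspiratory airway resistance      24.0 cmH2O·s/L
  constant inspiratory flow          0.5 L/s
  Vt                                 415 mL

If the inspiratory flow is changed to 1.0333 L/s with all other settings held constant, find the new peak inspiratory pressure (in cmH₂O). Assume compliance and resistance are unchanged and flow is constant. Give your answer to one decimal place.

PIP = Vt/C + R·V̇ + PEEP (constant-flow equation of motion).
Only the resistive term changes: ΔPIP = R × ΔV̇ = 24.0 × (1.0333 − 0.5) = 24.0 × 0.5333 = 12.799 cmH2O.
Original PIP = 415/26.8 + 24.0×0.5 + 4 = 31.485 cmH2O; new PIP = 31.485 + (12.799) = 44.284 cmH2O.

44.3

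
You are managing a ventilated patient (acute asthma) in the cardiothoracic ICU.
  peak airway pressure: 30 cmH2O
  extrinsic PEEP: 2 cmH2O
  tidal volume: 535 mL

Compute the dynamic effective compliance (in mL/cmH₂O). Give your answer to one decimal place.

Dynamic compliance = Vt / (PIP − PEEP) = 535 / (30 − 2) = 535 / 28.0 = 19.107 mL/cmH2O.

19.1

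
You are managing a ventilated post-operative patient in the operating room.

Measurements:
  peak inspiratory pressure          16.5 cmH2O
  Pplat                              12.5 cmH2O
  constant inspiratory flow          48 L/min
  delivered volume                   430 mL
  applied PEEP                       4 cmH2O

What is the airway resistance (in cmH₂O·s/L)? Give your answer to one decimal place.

5.0

Flow: 48 L/min ÷ 60 = 0.8 L/s.
Raw = (PIP − Pplat) / flow = (16.5 − 12.5) / 0.8 = 4.0 / 0.8 = 5.0 cmH2O·s/L.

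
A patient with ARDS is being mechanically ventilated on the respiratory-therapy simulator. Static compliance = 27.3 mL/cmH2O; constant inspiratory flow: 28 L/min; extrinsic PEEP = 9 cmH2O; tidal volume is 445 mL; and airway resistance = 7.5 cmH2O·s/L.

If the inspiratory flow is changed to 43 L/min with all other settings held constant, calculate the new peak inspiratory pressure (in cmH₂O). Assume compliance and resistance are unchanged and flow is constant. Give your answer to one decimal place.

Flow: 28 L/min ÷ 60 = 0.4667 L/s.
New flow: 43 L/min ÷ 60 = 0.7167 L/s.
PIP = Vt/C + R·V̇ + PEEP (constant-flow equation of motion).
Only the resistive term changes: ΔPIP = R × ΔV̇ = 7.5 × (0.7167 − 0.4667) = 7.5 × 0.25 = 1.875 cmH2O.
Original PIP = 445/27.3 + 7.5×0.4667 + 9 = 28.801 cmH2O; new PIP = 28.801 + (1.875) = 30.676 cmH2O.

30.7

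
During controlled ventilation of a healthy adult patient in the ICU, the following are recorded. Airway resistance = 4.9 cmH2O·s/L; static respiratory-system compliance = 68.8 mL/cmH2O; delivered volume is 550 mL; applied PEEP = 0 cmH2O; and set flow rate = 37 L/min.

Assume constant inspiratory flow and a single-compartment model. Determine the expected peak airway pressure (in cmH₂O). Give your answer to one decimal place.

11.0

Flow: 37 L/min ÷ 60 = 0.6167 L/s.
Equation of motion (constant flow): PIP = Vt/C + R·V̇ + PEEP.
PIP = 550/68.8 + 4.9×0.6167 + 0 = 7.994 + 3.022 + 0 = 11.016 cmH2O.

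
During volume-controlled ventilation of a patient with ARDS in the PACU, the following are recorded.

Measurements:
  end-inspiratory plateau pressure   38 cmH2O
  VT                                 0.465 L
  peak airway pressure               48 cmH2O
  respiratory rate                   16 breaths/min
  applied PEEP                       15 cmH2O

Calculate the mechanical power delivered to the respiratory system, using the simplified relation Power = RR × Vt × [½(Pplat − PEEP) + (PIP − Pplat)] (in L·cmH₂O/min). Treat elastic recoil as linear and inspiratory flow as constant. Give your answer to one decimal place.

Per-breath work = Vt × [½(Pplat−PEEP) + (PIP−Pplat)] = 0.465 × [0.5×23.0 + 10.0] = 0.465 × 21.5 = 9.998 L·cmH2O.
Power = 16 × 9.998 = 159.97 L·cmH2O/min.

160.0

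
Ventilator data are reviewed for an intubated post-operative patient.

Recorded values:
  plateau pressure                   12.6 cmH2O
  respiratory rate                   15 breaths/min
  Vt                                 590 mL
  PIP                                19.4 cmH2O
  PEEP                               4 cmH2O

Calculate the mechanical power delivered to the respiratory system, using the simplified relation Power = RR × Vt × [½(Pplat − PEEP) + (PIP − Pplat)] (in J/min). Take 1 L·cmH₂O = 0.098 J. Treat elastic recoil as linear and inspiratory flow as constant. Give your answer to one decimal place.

9.6

Per-breath work = Vt × [½(Pplat−PEEP) + (PIP−Pplat)] = 0.590 × [0.5×8.6 + 6.8] = 0.590 × 11.1 = 6.549 L·cmH2O.
Power = 15 × 6.549 = 98.235 L·cmH2O/min.
× 0.098 J/(L·cmH2O) → 9.627 J/min.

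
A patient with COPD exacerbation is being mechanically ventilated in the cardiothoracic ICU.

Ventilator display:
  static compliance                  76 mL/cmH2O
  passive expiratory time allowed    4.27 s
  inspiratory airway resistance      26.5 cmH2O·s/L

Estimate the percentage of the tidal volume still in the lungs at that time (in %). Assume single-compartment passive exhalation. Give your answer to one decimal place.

12.0

τ = R × C = 26.5 × 76 mL/cmH2O = 26.5 × 0.076 L/cmH2O = 2.014 s.
Passive exhalation: V(t)/V₀ = e^(−t/τ) = e^(−4.27/2.014) = 0.12.
Fraction remaining = 0.12 → 12.0%.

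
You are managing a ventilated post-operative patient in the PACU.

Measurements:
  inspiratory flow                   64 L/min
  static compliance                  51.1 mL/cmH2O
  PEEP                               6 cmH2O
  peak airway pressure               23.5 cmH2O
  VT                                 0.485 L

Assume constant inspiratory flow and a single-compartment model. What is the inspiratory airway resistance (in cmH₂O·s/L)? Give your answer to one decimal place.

7.5

Flow: 64 L/min ÷ 60 = 1.0667 L/s.
Equation of motion (constant flow): PIP = Vt/C + R·V̇ + PEEP.
R·V̇ = PIP − Vt/C − PEEP = 23.5 − 485/51.1 − 6 = 23.5 − 9.491 − 6 = 8.009 cmH2O.
R = 8.009 / 1.0667 = 7.508 cmH2O·s/L.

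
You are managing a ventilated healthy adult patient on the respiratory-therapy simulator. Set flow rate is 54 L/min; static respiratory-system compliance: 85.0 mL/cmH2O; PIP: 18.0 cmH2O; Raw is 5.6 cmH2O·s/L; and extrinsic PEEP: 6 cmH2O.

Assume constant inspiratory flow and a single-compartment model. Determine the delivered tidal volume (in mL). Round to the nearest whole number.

Flow: 54 L/min ÷ 60 = 0.9 L/s.
Equation of motion (constant flow): PIP = Vt/C + R·V̇ + PEEP.
Vt/C = PIP − R·V̇ − PEEP = 18.0 − 5.04 − 6 = 6.96 cmH2O.
Vt = C × 6.96 = 85.0 × 6.96 = 591.6 mL.

592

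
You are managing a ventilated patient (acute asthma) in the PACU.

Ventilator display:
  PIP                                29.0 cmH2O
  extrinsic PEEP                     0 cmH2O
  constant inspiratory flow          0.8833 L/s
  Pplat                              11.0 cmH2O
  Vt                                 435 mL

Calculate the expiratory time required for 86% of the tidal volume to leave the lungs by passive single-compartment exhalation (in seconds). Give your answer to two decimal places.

1.58

R = (PIP − Pplat)/V̇ = (29.0 − 11.0) / 0.8833 = 18.0/0.8833 = 20.378 cmH2O·s/L.
C = Vt/(Pplat − PEEP) = 435.0 / (11.0 − 0) = 435.0/11.0 = 39.545 mL/cmH2O.
τ = R × C = 20.378 × 0.03955 L/cmH2O = 0.8059 s.
t = −τ·ln(1 − 0.86) = −0.8059·ln(0.14) = 1.584 s.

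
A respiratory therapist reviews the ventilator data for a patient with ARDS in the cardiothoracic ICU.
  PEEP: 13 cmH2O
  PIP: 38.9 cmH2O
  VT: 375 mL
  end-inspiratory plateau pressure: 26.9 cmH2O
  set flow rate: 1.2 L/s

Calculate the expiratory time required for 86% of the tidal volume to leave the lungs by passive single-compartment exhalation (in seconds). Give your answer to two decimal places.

R = (PIP − Pplat)/V̇ = (38.9 − 26.9) / 1.2 = 12.0/1.2 = 10.0 cmH2O·s/L.
C = Vt/(Pplat − PEEP) = 375.0 / (26.9 − 13) = 375.0/13.9 = 26.978 mL/cmH2O.
τ = R × C = 10.0 × 0.02698 L/cmH2O = 0.2698 s.
t = −τ·ln(1 − 0.86) = −0.2698·ln(0.14) = 0.5305 s.

0.53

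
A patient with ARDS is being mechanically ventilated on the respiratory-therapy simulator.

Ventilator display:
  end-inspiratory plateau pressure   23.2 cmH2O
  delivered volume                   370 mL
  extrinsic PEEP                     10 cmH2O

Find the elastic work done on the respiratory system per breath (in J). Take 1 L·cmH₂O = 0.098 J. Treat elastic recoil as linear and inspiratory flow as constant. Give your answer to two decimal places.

0.24

Elastic work ≈ ½ × (Pplat − PEEP) × Vt = 0.5 × (23.2 − 10) × 0.370 L = 0.5 × 13.2 × 0.370 = 2.442 L·cmH2O.
× 0.098 J/(L·cmH2O) → 0.2393 J.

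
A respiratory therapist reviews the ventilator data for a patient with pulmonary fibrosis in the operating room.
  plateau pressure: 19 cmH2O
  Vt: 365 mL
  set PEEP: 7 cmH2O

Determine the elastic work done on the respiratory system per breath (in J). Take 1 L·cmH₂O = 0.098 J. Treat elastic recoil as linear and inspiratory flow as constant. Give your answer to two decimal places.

Elastic work ≈ ½ × (Pplat − PEEP) × Vt = 0.5 × (19 − 7) × 0.365 L = 0.5 × 12.0 × 0.365 = 2.19 L·cmH2O.
× 0.098 J/(L·cmH2O) → 0.2146 J.

0.21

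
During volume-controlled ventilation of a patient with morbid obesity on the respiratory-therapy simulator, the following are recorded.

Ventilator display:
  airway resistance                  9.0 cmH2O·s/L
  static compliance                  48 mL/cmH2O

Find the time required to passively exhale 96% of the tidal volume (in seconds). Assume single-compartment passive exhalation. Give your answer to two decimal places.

τ = R × C = 9.0 × 48 mL/cmH2O = 9.0 × 0.048 L/cmH2O = 0.432 s.
Exhaled fraction f = 1 − e^(−t/τ) → t = −τ·ln(1 − f) = −0.432·ln(0.04) = 1.391 s.

1.39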